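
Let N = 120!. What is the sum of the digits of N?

120! = 6689502913449127057588118054090372586752746333138029810295671352301633557244962989366874165271984981308157637893214090552534408589408121859898481114389650005964960521256960000000000000000000000000000
Sum of its 199 digits: 783.

783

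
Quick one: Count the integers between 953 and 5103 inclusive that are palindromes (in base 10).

46

The integers in [953, 5103] that are palindromes (in base 10): 959, 969, 979, 989, 999, 1001, …, 4994, 5005.
46 qualify.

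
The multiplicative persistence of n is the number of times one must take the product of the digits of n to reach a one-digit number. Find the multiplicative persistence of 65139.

2

65139 → 810 → 0 (2 steps)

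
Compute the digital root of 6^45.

9

The digital root of n equals n mod 9 (or 9 when 9 | n), so we need 6^45 mod 9.
6^45 ≡ 0 (mod 9), so the digital root is 9.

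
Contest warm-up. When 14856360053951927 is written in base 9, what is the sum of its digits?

14856360053951927 in base 9 is 80136004054428802.
Digit sum: 8+0+1+3+6+0+0+4+0+5+4+4+2+8+8+0+2 = 55.

55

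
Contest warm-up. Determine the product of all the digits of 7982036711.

0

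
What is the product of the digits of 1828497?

32256

1×8×2×8×4×9×7 = 32256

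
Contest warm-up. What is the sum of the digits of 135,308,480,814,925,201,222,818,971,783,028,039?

1+3+5+3+0+8+4+8+0+8+1+4+9+2+5+2+0+1+2+2+2+8+1+8+9+7+1+7+8+3+0+2+8+0+3+9 = 144

144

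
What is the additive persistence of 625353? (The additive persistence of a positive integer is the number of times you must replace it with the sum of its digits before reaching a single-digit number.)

625353 → 24 → 6 (2 steps)

2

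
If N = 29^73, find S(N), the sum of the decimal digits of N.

551

29^73 = 56892346526234968889551539814364586368944594155674485928129464633826009160466500139197779467850465196828989
Sum of its 107 digits: 551.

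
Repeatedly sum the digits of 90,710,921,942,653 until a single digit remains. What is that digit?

4

9+0+7+1+0+9+2+1+9+4+2+6+5+3 = 58
5+8 = 13
1+3 = 4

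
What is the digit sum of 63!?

63! = 1982608315404440064116146708361898137544773690227268628106279599612729753600000000000000
Sum of its 88 digits: 333.

333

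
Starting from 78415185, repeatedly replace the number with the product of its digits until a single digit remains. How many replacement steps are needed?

2

78415185 → 44800 → 0 (2 steps)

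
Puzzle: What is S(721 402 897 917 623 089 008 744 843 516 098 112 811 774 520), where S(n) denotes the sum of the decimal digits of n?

191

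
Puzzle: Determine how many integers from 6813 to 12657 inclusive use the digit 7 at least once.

2241

The integers in [6813, 12657] that use the digit 7 at least once: 6817, 6827, 6837, 6847, 6857, 6867, …, 12647, 12657.
2241 qualify.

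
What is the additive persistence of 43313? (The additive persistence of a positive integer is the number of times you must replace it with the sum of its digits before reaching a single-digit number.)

2

43313 → 14 → 5 (2 steps)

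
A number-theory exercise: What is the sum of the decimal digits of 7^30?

7^30 = 22539340290692258087863249
Sum of its 26 digits: 118.

118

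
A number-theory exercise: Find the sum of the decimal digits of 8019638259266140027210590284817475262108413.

8+0+1+9+6+3+8+2+5+9+2+6+6+1+4+0+0+2+7+2+1+0+5+9+0+2+8+4+8+1+7+4+7+5+2+6+2+1+0+8+4+1+3 = 169

169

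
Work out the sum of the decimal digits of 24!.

81

24! = 620448401733239439360000
Sum of its 24 digits: 81.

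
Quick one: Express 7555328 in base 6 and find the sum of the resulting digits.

28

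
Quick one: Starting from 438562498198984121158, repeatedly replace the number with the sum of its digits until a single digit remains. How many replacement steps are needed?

438562498198984121158 → 106 → 7 (2 steps)

2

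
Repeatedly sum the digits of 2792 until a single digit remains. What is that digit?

2+7+9+2 = 20
2+0 = 2

2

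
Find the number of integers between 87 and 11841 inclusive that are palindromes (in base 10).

The integers in [87, 11841] that are palindromes (in base 10): 88, 99, 101, 111, 121, 131, …, 11711, 11811.
201 qualify.

201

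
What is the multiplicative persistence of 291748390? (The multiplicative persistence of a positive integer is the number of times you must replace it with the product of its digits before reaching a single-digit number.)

291748390 → 0 (1 step)

1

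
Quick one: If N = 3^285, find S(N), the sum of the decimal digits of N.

585

3^285 = 9540202543551810321951771475143599158212099055721626495417399393442928940685104209944367620174062135063700980192985712626997494148209043
Sum of its 136 digits: 585.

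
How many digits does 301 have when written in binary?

301 in base 2 is 100101101, which has 9 digits.

9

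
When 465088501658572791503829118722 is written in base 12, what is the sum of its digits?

465088501658572791503829118722 in base 12 is 347649A4829785B8771507875B16.
Digit sum: 3+4+7+6+4+9+10+4+8+2+9+7+8+5+11+8+7+7+1+5+0+7+8+7+5+11+1+6 = 170.

170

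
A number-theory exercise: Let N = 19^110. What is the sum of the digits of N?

19^110 = 460146480715063771187367914458108200219928670232499710530187294007669063159955115005489578393907522018065803181899695914595263633284155035801
Sum of its 141 digits: 613.

613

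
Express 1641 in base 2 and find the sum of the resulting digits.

6

1641 in base 2 is 11001101001.
Digit sum: 1+1+0+0+1+1+0+1+0+0+1 = 6.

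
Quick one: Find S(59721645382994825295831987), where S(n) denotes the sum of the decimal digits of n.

5+9+7+2+1+6+4+5+3+8+2+9+9+4+8+2+5+2+9+5+8+3+1+9+8+7 = 141

141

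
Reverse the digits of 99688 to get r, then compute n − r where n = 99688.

Reverse of 99688 is 88699.
99688 − 88699 = 10989

10989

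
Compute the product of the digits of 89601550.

8×9×6×0×1×5×5×0 = 0

0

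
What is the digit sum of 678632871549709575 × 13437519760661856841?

171

678632871549709575 × 13437519760661856841 = 9119142621683922044886351553776952575
Sum of its 37 digits: 171.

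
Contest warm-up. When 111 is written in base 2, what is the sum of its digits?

111 in base 2 is 1101111.
Digit sum: 1+1+0+1+1+1+1 = 6.

6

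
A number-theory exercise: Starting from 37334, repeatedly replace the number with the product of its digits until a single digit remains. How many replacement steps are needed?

3

37334 → 756 → 210 → 0 (3 steps)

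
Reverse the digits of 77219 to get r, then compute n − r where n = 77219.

-14058

Reverse of 77219 is 91277.
77219 − 91277 = -14058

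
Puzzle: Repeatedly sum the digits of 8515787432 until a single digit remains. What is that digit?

5

8+5+1+5+7+8+7+4+3+2 = 50
5+0 = 5
(Equivalently, 8515787432 mod 9 = 5.)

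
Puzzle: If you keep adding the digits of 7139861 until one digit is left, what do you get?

8

7+1+3+9+8+6+1 = 35
3+5 = 8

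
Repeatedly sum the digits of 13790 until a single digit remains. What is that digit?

1+3+7+9+0 = 20
2+0 = 2

2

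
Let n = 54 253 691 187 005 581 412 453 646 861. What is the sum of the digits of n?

5+4+2+5+3+6+9+1+1+8+7+0+0+5+5+8+1+4+1+2+4+5+3+6+4+6+8+6+1 = 120

120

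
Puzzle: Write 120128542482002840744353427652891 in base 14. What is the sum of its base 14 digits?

180

120128542482002840744353427652891 in base 14 is D898478463A51D8541DA92779015.
Digit sum: 13+8+9+8+4+7+8+4+6+3+10+5+1+13+8+5+4+1+13+10+9+2+7+7+9+0+1+5 = 180.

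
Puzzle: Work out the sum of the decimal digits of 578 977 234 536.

5+7+8+9+7+7+2+3+4+5+3+6 = 66

66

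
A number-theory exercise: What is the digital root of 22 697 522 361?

2+2+6+9+7+5+2+2+3+6+1 = 45
4+5 = 9

9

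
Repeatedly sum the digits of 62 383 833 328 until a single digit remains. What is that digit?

6+2+3+8+3+8+3+3+3+2+8 = 49
4+9 = 13
1+3 = 4

4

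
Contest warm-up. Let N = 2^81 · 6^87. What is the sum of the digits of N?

468

2^81 · 6^87 = 120945142948263455143643857744260659718246052489988807650384123299857665979904975756456886272
Sum of its 93 digits: 468.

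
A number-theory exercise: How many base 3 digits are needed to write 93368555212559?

93368555212559 in base 3 is 110020120221120011000012202012, which has 30 digits.

30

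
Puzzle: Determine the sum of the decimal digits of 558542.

29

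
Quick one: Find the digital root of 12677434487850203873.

1+2+6+7+7+4+3+4+4+8+7+8+5+0+2+0+3+8+7+3 = 89
8+9 = 17
1+7 = 8

8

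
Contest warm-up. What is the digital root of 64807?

6+4+8+0+7 = 25
2+5 = 7
(Equivalently, 64807 mod 9 = 7.)

7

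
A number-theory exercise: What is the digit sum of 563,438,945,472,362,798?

5+6+3+4+3+8+9+4+5+4+7+2+3+6+2+7+9+8 = 95

95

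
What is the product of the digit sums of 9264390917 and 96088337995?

3350

S(9264390917) = 9+2+6+4+3+9+0+9+1+7 = 50.
S(96088337995) = 9+6+0+8+8+3+3+7+9+9+5 = 67.
50 · 67 = 3350.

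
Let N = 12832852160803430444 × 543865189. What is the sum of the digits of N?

128

12832852160803430444 × 543865189 = 6979341565844416090274413916
Sum of its 28 digits: 128.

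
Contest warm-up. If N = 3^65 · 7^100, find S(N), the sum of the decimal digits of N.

531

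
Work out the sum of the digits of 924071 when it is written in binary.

11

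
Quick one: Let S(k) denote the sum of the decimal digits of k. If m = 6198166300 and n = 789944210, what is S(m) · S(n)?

S(6198166300) = 6+1+9+8+1+6+6+3+0+0 = 40.
S(789944210) = 7+8+9+9+4+4+2+1+0 = 44.
40 · 44 = 1760.

1760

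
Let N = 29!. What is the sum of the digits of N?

29! = 8841761993739701954543616000000
Sum of its 31 digits: 126.

126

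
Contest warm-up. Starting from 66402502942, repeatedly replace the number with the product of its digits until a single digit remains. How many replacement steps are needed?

1

66402502942 → 0 (1 step)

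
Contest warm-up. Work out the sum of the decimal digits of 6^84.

6^84 = 231582123678838102672736490567111386503858361810075859110326173696
Sum of its 66 digits: 279.

279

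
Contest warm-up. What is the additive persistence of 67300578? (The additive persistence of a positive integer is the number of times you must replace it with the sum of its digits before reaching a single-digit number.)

2

67300578 → 36 → 9 (2 steps)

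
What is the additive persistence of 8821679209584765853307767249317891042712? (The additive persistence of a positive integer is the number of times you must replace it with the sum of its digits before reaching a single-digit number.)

3

8821679209584765853307767249317891042712 → 193 → 13 → 4 (3 steps)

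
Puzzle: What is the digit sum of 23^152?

952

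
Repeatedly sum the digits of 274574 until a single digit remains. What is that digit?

2

2+7+4+5+7+4 = 29
2+9 = 11
1+1 = 2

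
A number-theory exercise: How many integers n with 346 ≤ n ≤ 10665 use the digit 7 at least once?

The integers in [346, 10665] that use the digit 7 at least once: 347, 357, 367, 370, 371, 372, …, 10647, 10657.
3498 qualify.

3498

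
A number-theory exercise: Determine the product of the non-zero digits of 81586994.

622080

8×1×5×8×6×9×9×4 = 622080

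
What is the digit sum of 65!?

351

65! = 8247650592082470666723170306785496252186258551345437492922123134388955774976000000000000000
Sum of its 91 digits: 351.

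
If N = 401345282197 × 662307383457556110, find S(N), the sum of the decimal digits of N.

144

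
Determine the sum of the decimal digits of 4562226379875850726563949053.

138

4+5+6+2+2+2+6+3+7+9+8+7+5+8+5+0+7+2+6+5+6+3+9+4+9+0+5+3 = 138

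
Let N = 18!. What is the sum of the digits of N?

54

18! = 6402373705728000
Sum of its 16 digits: 54.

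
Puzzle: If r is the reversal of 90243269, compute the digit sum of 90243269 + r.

Reversal of 90243269 is 96234209; 90243269 + 96234209 = 186477478.
Digit sum of 186477478: 1+8+6+4+7+7+4+7+8 = 52.

52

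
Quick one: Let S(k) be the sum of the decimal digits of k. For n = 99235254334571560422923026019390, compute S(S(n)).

8

First digit sum: 125.
1+2+5 = 8.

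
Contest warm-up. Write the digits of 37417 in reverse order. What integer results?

Reversing 37417 gives 71473.

71473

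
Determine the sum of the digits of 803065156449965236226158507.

8+0+3+0+6+5+1+5+6+4+4+9+9+6+5+2+3+6+2+2+6+1+5+8+5+0+7 = 118

118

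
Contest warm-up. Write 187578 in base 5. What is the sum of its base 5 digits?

10

187578 in base 5 is 22000303.
Digit sum: 2+2+0+0+0+3+0+3 = 10.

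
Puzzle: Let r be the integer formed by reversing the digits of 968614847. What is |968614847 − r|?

Reverse of 968614847 is 748416869.
|968614847 − 748416869| = 220197978

220197978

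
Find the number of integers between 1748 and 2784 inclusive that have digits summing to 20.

The integers in [1748, 2784] that have digits summing to 20: 1748, 1757, 1766, 1775, 1784, 1793, …, 2774, 2783.
58 qualify.

58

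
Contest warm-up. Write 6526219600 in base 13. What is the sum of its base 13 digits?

6526219600 in base 13 is 800101204.
Digit sum: 8+0+0+1+0+1+2+0+4 = 16.

16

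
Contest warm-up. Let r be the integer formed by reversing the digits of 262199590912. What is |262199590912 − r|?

43103599650

Reverse of 262199590912 is 219095991262.
|262199590912 − 219095991262| = 43103599650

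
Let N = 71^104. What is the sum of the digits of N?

71^104 = 3395222707182039572443531531765770490263859433129194291147181136655020216142775161959186962808608786902221660009899721579583816218599002625033135707994449512533973960139368977871161648377183681
Sum of its 193 digits: 865.

865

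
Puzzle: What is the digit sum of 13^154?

751

13^154 = 3525950858900620109463105899171222562671850431367637714145205893940785048238247198985678144023374404975902101139574339606106704430679361478807813893727348338103068614151689
Sum of its 172 digits: 751.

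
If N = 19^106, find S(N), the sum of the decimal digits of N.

19^106 = 3530869780887683268140728773245357234980768028425961361025370385491740112184184552032976867841004304893806855241286484254995462230063881
Sum of its 136 digits: 604.

604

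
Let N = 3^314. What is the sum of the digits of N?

684

3^314 = 654747700701377386126856657861679570529800895801424573182559133258946484061065580876771978236269380302819031314362546968961704181923607153180171236969
Sum of its 150 digits: 684.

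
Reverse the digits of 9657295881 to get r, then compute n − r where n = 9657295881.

7771368312

Reverse of 9657295881 is 1885927569.
9657295881 − 1885927569 = 7771368312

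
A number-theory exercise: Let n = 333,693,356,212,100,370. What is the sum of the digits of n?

3+3+3+6+9+3+3+5+6+2+1+2+1+0+0+3+7+0 = 57

57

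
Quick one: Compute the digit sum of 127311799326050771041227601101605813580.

132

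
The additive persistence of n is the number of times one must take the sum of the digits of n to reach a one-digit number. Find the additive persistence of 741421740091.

2

741421740091 → 40 → 4 (2 steps)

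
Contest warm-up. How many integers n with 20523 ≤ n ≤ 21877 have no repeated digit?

491

The integers in [20523, 21877] that have no repeated digit: 20531, 20534, 20536, 20537, 20538, 20539, …, 21875, 21876.
491 qualify.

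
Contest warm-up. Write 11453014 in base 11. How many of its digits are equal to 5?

1

11453014 in base 11 is 6512901.
The digit 5 appears 1 time.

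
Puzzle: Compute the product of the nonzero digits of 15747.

980

1×5×7×4×7 = 980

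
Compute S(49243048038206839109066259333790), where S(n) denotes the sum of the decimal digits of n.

136

4+9+2+4+3+0+4+8+0+3+8+2+0+6+8+3+9+1+0+9+0+6+6+2+5+9+3+3+3+7+9+0 = 136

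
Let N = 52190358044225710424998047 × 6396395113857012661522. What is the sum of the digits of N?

195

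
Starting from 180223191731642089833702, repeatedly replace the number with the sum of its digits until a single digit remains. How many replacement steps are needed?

2

180223191731642089833702 → 90 → 9 (2 steps)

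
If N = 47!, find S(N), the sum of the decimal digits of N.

225

47! = 258623241511168180642964355153611979969197632389120000000000
Sum of its 60 digits: 225.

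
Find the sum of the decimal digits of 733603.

7+3+3+6+0+3 = 22

22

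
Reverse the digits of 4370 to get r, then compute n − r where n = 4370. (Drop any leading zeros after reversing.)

Reverse of 4370 is 734.
4370 − 734 = 3636

3636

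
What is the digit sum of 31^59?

385

31^59 = 9780024353158716992706795600026707498755343551624744882001757692631248006368404177144671
Sum of its 88 digits: 385.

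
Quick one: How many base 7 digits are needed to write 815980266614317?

18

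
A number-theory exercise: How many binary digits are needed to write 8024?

8024 in base 2 is 1111101011000, which has 13 digits.

13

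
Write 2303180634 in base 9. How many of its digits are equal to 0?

2303180634 in base 9 is 5844750773.
The digit 0 appears 1 time.

1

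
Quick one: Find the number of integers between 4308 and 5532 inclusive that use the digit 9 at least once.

The integers in [4308, 5532] that use the digit 9 at least once: 4309, 4319, 4329, 4339, 4349, 4359, …, 5519, 5529.
312 qualify.

312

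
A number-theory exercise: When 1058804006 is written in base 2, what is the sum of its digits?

1058804006 in base 2 is 111111000111000001000100100110.
Digit sum: 1+1+1+1+1+1+0+0+0+1+1+1+0+0+0+0+0+1+0+0+0+1+0+0+1+0+0+1+1+0 = 14.

14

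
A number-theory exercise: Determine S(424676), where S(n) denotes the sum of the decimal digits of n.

4+2+4+6+7+6 = 29

29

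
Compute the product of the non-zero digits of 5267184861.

645120

5×2×6×7×1×8×4×8×6×1 = 645120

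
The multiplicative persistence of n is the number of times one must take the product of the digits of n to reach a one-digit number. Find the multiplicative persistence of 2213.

2

2213 → 12 → 2 (2 steps)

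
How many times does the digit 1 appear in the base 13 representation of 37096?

37096 in base 13 is 13B67.
The digit 1 appears 1 time.

1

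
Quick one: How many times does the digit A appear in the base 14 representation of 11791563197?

11791563197 in base 14 is 7DC080CA1.
The digit A appears 1 time.

1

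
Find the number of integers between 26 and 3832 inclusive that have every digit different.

The integers in [26, 3832] that have every digit different: 26, 27, 28, 29, 30, 31, …, 3827, 3829.
2136 qualify.

2136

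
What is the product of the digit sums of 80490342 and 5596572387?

1710

S(80490342) = 8+0+4+9+0+3+4+2 = 30.
S(5596572387) = 5+5+9+6+5+7+2+3+8+7 = 57.
30 · 57 = 1710.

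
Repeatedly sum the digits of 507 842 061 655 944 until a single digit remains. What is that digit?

3

5+0+7+8+4+2+0+6+1+6+5+5+9+4+4 = 66
6+6 = 12
1+2 = 3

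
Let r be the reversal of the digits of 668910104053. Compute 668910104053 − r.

Reverse of 668910104053 is 350401019866.
668910104053 − 350401019866 = 318509084187

318509084187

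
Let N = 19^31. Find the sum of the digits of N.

199

19^31 = 4378865740046709085864680868712732574619
Sum of its 40 digits: 199.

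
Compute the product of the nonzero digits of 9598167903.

9×5×9×8×1×6×7×9×3 = 3674160

3674160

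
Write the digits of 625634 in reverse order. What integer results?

436526

Reversing 625634 gives 436526.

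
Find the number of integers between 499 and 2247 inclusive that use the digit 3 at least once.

418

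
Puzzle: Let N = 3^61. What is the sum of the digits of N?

3^61 = 127173474825648610542883299603
Sum of its 30 digits: 135.

135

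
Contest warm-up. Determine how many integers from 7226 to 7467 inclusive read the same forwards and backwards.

3

The integers in [7226, 7467] that read the same forwards and backwards: 7227, 7337, 7447.
3 qualify.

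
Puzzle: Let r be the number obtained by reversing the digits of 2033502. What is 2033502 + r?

4086804

Reverse of 2033502 is 2053302.
2033502 + 2053302 = 4086804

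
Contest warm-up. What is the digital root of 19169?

8

1+9+1+6+9 = 26
2+6 = 8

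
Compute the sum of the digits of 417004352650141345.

55

4+1+7+0+0+4+3+5+2+6+5+0+1+4+1+3+4+5 = 55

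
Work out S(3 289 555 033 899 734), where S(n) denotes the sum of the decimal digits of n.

83

3+2+8+9+5+5+5+0+3+3+8+9+9+7+3+4 = 83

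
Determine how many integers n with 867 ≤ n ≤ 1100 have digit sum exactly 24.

7

The integers in [867, 1100] that have digit sum exactly 24: 879, 888, 897, 969, 978, 987, 996.
7 qualify.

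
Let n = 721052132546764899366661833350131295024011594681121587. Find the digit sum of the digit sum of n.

First digit sum: 217.
2+1+7 = 10.

10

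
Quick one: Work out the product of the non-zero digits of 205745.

2×5×7×4×5 = 1400

1400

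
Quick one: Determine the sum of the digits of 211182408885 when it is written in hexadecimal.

60

211182408885 in base 16 is 312B73D4B5.
Digit sum: 3+1+2+11+7+3+13+4+11+5 = 60.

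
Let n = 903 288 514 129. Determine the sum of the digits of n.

52

9+0+3+2+8+8+5+1+4+1+2+9 = 52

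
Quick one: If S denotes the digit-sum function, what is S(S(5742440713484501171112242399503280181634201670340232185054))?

15

First digit sum: 195.
1+9+5 = 15.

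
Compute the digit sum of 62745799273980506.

6+2+7+4+5+7+9+9+2+7+3+9+8+0+5+0+6 = 89

89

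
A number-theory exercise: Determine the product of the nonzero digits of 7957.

7×9×5×7 = 2205

2205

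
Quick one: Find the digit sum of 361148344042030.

43

3+6+1+1+4+8+3+4+4+0+4+2+0+3+0 = 43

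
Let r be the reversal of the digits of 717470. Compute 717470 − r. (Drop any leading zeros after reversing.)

Reverse of 717470 is 74717.
717470 − 74717 = 642753

642753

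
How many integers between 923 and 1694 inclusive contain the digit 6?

The integers in [923, 1694] that contain the digit 6: 926, 936, 946, 956, 960, 961, …, 1693, 1694.
226 qualify.

226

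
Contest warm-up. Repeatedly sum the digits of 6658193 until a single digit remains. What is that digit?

2

6+6+5+8+1+9+3 = 38
3+8 = 11
1+1 = 2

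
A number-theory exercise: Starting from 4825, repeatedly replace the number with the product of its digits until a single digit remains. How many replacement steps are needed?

4825 → 320 → 0 (2 steps)

2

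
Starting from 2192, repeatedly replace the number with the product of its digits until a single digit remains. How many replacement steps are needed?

3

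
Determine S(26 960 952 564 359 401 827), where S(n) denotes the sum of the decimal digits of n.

2+6+9+6+0+9+5+2+5+6+4+3+5+9+4+0+1+8+2+7 = 93

93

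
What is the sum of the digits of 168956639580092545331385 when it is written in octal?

88

168956639580092545331385 in base 8 is 43616241444367172000670271.
Digit sum: 4+3+6+1+6+2+4+1+4+4+4+3+6+7+1+7+2+0+0+0+6+7+0+2+7+1 = 88.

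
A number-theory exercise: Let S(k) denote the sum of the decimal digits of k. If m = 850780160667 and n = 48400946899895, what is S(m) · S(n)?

4482

S(850780160667) = 8+5+0+7+8+0+1+6+0+6+6+7 = 54.
S(48400946899895) = 4+8+4+0+0+9+4+6+8+9+9+8+9+5 = 83.
54 · 83 = 4482.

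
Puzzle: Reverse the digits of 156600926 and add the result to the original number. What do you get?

Reverse of 156600926 is 629006651.
156600926 + 629006651 = 785607577

785607577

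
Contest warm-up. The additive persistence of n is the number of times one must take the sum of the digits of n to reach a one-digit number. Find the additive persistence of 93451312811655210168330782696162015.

2

93451312811655210168330782696162015 → 131 → 5 (2 steps)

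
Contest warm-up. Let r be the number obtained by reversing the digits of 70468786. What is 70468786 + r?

Reverse of 70468786 is 68786407.
70468786 + 68786407 = 139255193

139255193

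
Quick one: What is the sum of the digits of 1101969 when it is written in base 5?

21

1101969 in base 5 is 240230334.
Digit sum: 2+4+0+2+3+0+3+3+4 = 21.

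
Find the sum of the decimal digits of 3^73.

153

3^73 = 67585198634817523235520443624317923
Sum of its 35 digits: 153.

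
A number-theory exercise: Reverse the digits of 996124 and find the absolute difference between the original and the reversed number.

574425

Reverse of 996124 is 421699.
|996124 − 421699| = 574425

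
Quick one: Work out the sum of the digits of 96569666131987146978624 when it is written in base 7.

96569666131987146978624 in base 7 is 1320031532446040031160331253.
Digit sum: 1+3+2+0+0+3+1+5+3+2+4+4+6+0+4+0+0+3+1+1+6+0+3+3+1+2+5+3 = 66.

66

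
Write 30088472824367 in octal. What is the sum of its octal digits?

30088472824367 in base 8 is 665660457005057.
Digit sum: 6+6+5+6+6+0+4+5+7+0+0+5+0+5+7 = 62.

62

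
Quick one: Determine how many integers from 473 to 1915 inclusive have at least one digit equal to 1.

1013

The integers in [473, 1915] that have at least one digit equal to 1: 481, 491, 501, 510, 511, 512, …, 1914, 1915.
1013 qualify.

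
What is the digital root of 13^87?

The digital root of n equals n mod 9 (or 9 when 9 | n), so we need 13^87 mod 9.
13^87 ≡ 1 (mod 9), so the digital root is 1.

1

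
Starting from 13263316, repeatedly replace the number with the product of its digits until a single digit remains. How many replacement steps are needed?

4

13263316 → 1944 → 144 → 16 → 6 (4 steps)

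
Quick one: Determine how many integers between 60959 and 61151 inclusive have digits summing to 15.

The integers in [60959, 61151] that have digits summing to 15: 61008, 61017, 61026, 61035, 61044, 61053, …, 61134, 61143.
14 qualify.

14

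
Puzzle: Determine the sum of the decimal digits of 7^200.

697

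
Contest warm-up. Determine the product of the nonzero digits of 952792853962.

9×5×2×7×9×2×8×5×3×9×6×2 = 146966400

146966400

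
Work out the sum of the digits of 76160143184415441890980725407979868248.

180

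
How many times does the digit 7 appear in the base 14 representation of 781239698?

1

781239698 in base 14 is 75A844B8.
The digit 7 appears 1 time.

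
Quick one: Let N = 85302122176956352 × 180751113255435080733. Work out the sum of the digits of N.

171

85302122176956352 × 180751113255435080733 = 15418453546535998041386851485337166016
Sum of its 38 digits: 171.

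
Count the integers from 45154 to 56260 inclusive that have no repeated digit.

3408

The integers in [45154, 56260] that have no repeated digit: 45160, 45162, 45163, 45167, 45168, 45169, …, 56248, 56249.
3408 qualify.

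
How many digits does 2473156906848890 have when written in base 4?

2473156906848890 in base 4 is 20302111022312322001021322, which has 26 digits.

26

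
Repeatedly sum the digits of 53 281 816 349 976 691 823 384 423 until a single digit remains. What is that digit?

5+3+2+8+1+8+1+6+3+4+9+9+7+6+6+9+1+8+2+3+3+8+4+4+2+3 = 125
1+2+5 = 8
(Equivalently, 53 281 816 349 976 691 823 384 423 mod 9 = 8.)

8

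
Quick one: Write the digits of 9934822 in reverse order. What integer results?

Reversing 9934822 gives 2284399.

2284399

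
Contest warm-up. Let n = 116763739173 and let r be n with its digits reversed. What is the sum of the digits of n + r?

Reversal of 116763739173 is 371937367611; 116763739173 + 371937367611 = 488701106784.
Digit sum of 488701106784: 4+8+8+7+0+1+1+0+6+7+8+4 = 54.

54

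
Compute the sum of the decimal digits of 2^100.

115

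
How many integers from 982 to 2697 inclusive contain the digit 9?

420

The integers in [982, 2697] that contain the digit 9: 982, 983, 984, 985, 986, 987, …, 2696, 2697.
420 qualify.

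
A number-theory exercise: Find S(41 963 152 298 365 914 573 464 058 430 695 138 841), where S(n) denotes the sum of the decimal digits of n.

172

4+1+9+6+3+1+5+2+2+9+8+3+6+5+9+1+4+5+7+3+4+6+4+0+5+8+4+3+0+6+9+5+1+3+8+8+4+1 = 172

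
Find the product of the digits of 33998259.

3×3×9×9×8×2×5×9 = 524880

524880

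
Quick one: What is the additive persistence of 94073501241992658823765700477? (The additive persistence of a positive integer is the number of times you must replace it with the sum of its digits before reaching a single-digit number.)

2

94073501241992658823765700477 → 131 → 5 (2 steps)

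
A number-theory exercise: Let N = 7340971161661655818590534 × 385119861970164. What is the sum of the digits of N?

7340971161661655818590534 × 385119861970164 = 2827153800506091363967746325582840827576
Sum of its 40 digits: 180.

180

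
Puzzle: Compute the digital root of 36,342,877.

4

3+6+3+4+2+8+7+7 = 40
4+0 = 4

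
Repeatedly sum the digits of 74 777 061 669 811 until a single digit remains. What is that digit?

7

7+4+7+7+7+0+6+1+6+6+9+8+1+1 = 70
7+0 = 7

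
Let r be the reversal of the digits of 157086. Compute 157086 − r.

Reverse of 157086 is 680751.
157086 − 680751 = -523665

-523665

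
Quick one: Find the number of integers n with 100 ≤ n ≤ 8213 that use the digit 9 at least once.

The integers in [100, 8213] that use the digit 9 at least once: 109, 119, 129, 139, 149, 159, …, 8199, 8209.
2188 qualify.

2188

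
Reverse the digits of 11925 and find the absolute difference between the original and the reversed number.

40986

Reverse of 11925 is 52911.
|11925 − 52911| = 40986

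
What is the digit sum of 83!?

486

83! = 39455239697206586511897471180120610571436503407643446275224357528369751562996629334879591940103770870906880000000000000000000
Sum of its 125 digits: 486.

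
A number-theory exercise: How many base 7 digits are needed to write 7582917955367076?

19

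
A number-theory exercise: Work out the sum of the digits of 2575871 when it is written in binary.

2575871 in base 2 is 1001110100110111111111.
Digit sum: 1+0+0+1+1+1+0+1+0+0+1+1+0+1+1+1+1+1+1+1+1+1 = 16.

16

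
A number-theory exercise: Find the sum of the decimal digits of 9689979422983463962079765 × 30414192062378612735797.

206

9689979422983463962079765 × 30414192062378612735797 = 294712895251115759611901862424400206892584847705
Sum of its 48 digits: 206.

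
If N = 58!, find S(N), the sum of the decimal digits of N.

288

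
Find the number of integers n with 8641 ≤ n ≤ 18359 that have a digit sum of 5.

35

The integers in [8641, 18359] that have a digit sum of 5: 10004, 10013, 10022, 10031, 10040, 10103, …, 13100, 14000.
35 qualify.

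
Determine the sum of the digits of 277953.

2+7+7+9+5+3 = 33

33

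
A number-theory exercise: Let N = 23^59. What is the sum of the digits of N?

23^59 = 219756801305995011868741136319862577205018109070321830013486322196049230779513287
Sum of its 81 digits: 326.

326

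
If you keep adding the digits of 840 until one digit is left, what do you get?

3

8+4+0 = 12
1+2 = 3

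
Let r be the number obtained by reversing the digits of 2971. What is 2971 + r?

Reverse of 2971 is 1792.
2971 + 1792 = 4763

4763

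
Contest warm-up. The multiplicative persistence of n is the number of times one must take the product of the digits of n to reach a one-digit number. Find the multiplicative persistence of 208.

208 → 0 (1 step)

1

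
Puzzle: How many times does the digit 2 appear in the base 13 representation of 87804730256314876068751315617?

87804730256314876068751315617 in base 13 is C59BAB781C0C92AA9A6C80A179.
The digit 2 appears 1 time.

1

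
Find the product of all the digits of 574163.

2520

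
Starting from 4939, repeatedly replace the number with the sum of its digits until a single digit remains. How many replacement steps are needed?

4939 → 25 → 7 (2 steps)

2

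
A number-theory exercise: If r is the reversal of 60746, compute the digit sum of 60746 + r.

19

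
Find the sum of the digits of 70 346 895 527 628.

72

7+0+3+4+6+8+9+5+5+2+7+6+2+8 = 72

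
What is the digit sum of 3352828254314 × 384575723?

3352828254314 × 384575723 = 1289416349997634419022
Sum of its 22 digits: 103.

103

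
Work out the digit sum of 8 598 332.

38

8+5+9+8+3+3+2 = 38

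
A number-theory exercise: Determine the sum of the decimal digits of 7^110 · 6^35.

7^110 · 6^35 = 1570645466107725392971273682489120175609973588758193685978566293242281026768364900944314781019461989057927888382222925824
Sum of its 121 digits: 585.

585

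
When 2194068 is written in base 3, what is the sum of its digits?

10

2194068 in base 3 is 11010110200210.
Digit sum: 1+1+0+1+0+1+1+0+2+0+0+2+1+0 = 10.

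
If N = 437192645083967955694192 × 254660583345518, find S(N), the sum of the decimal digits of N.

158

437192645083967955694192 × 254660583345518 = 111335734031453291894523544549481831456
Sum of its 39 digits: 158.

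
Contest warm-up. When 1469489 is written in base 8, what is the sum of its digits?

1469489 in base 8 is 5466061.
Digit sum: 5+4+6+6+0+6+1 = 28.

28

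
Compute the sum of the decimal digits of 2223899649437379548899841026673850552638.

209

2+2+2+3+8+9+9+6+4+9+4+3+7+3+7+9+5+4+8+8+9+9+8+4+1+0+2+6+6+7+3+8+5+0+5+5+2+6+3+8 = 209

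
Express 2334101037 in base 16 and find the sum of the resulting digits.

2334101037 in base 16 is 8B1F8E2D.
Digit sum: 8+11+1+15+8+14+2+13 = 72.

72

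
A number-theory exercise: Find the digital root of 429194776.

4

4+2+9+1+9+4+7+7+6 = 49
4+9 = 13
1+3 = 4
(Equivalently, 429194776 mod 9 = 4.)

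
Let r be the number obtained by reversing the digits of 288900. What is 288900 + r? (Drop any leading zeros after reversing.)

Reverse of 288900 is 9882.
288900 + 9882 = 298782

298782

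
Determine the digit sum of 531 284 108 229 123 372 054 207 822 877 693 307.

5+3+1+2+8+4+1+0+8+2+2+9+1+2+3+3+7+2+0+5+4+2+0+7+8+2+2+8+7+7+6+9+3+3+0+7 = 143

143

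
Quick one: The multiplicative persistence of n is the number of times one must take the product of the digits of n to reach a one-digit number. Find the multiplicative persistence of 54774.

54774 → 3920 → 0 (2 steps)

2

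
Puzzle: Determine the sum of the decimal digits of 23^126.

793

23^126 = 3781876462438487703735819013332412063263979526587072786842908165397941585102035971308774899656281412530465317054199977732568600580654153033395286425565640729254612875432689
Sum of its 172 digits: 793.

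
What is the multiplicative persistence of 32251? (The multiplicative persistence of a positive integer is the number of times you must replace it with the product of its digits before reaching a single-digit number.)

2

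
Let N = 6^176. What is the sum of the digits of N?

6^176 = 90078276385246202645102918820475217309622015212833705033780614505275352569662789031588822572244111398877227429324097608129063079175520256
Sum of its 137 digits: 567.

567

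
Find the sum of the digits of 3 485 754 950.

50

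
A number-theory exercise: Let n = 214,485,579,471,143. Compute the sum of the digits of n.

65

2+1+4+4+8+5+5+7+9+4+7+1+1+4+3 = 65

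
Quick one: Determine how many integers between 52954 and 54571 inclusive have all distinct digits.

522

The integers in [52954, 54571] that have all distinct digits: 52960, 52961, 52963, 52964, 52967, 52968, …, 54397, 54398.
522 qualify.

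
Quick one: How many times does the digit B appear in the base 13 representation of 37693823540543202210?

37693823540543202210 in base 13 is 448544828BA84A4929.
The digit B appears 1 time.

1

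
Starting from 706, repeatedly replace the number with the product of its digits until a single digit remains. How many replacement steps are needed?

706 → 0 (1 step)

1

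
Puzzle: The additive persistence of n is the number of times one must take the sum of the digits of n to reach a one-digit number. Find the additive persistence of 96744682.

96744682 → 46 → 10 → 1 (3 steps)

3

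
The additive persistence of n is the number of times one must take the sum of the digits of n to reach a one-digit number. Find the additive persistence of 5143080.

5143080 → 21 → 3 (2 steps)

2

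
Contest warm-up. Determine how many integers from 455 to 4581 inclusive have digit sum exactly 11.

223

The integers in [455, 4581] that have digit sum exactly 11: 461, 470, 506, 515, 524, 533, …, 4511, 4520.
223 qualify.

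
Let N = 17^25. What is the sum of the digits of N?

17^25 = 5770627412348402378939569991057
Sum of its 31 digits: 152.

152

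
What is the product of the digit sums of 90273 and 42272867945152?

S(90273) = 9+0+2+7+3 = 21.
S(42272867945152) = 4+2+2+7+2+8+6+7+9+4+5+1+5+2 = 64.
21 · 64 = 1344.

1344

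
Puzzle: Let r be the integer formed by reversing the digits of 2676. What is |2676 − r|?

4086

Reverse of 2676 is 6762.
|2676 − 6762| = 4086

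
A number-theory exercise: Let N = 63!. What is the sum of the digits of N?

333

63! = 1982608315404440064116146708361898137544773690227268628106279599612729753600000000000000
Sum of its 88 digits: 333.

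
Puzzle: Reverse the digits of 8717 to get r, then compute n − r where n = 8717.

1539

Reverse of 8717 is 7178.
8717 − 7178 = 1539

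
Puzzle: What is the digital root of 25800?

2+5+8+0+0 = 15
1+5 = 6

6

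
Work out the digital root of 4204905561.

9

4+2+0+4+9+0+5+5+6+1 = 36
3+6 = 9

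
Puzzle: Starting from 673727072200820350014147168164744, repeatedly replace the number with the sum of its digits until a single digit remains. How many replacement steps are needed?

673727072200820350014147168164744 → 119 → 11 → 2 (3 steps)

3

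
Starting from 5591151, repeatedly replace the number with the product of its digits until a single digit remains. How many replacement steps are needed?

3

5591151 → 1125 → 10 → 0 (3 steps)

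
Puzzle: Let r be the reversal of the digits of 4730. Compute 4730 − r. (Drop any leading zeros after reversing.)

4356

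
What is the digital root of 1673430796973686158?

9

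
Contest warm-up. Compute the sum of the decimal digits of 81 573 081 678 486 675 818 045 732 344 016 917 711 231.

8+1+5+7+3+0+8+1+6+7+8+4+8+6+6+7+5+8+1+8+0+4+5+7+3+2+3+4+4+0+1+6+9+1+7+7+1+1+2+3+1 = 178

178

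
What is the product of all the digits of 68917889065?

6×8×9×1×7×8×8×9×0×6×5 = 0

0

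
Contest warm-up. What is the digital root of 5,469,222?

3

5+4+6+9+2+2+2 = 30
3+0 = 3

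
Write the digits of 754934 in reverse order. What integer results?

439457

Reversing 754934 gives 439457.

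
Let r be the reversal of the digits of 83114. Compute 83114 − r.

41976

Reverse of 83114 is 41138.
83114 − 41138 = 41976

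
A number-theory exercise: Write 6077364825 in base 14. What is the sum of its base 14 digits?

6077364825 in base 14 is 4191CB157.
Digit sum: 4+1+9+1+12+11+1+5+7 = 51.

51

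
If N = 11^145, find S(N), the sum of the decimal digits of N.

11^145 = 10044754989265449822872719757899513342103894362171156885283365731081063200594776099186160122154293016588905573546278596942736287674638310598590861285451
Sum of its 152 digits: 704.

704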